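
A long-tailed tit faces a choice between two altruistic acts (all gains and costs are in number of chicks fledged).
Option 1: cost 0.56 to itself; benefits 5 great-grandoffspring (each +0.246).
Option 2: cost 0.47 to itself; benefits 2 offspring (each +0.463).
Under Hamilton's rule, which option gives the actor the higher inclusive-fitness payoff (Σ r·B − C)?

Option 2

Option 1: r to a great-grandoffspring = 0.125.
Option 1: Σ r·B − C = (5·0.125·0.246) − 0.56 = -0.40625.
Option 2: r to an offspring = 0.5.
Option 2: Σ r·B − C = (2·0.5·0.463) − 0.47 = -0.007.
Option 2 has the higher net inclusive-fitness payoff.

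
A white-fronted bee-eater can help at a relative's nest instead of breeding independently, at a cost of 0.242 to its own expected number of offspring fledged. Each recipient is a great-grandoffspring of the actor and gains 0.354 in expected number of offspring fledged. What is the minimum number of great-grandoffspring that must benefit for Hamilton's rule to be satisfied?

6

r to a great-grandoffspring = 0.125 (three parent–offspring links: r = (1/2)^3 = 1/8).
Hamilton's rule: n·r·B > C  ⇒  n > C/(r·B) = 0.242/(0.125·0.354) = 5.469.
The smallest integer exceeding 5.469 is 6.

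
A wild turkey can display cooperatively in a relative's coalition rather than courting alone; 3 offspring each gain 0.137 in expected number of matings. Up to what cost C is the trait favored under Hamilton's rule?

r to an offspring = 1/2 (one parent–offspring link: r = (1/2)^1 = 1/2).
Hamilton's rule: n·r·B > C, so the trait is favored while C < n·r·B = 3·0.5·0.137 = 0.2055.

0.2055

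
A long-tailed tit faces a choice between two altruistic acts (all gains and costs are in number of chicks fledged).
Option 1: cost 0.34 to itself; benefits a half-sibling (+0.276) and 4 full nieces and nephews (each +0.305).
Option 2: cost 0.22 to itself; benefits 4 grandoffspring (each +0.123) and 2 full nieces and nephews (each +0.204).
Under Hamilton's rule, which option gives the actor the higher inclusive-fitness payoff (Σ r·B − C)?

Option 1: r to a half-sibling = 0.25.
Option 1: r to a full niece or nephew = 0.25.
Option 1: Σ r·B − C = (1·0.25·0.276 + 4·0.25·0.305) − 0.34 = 0.034.
Option 2: r to a grandoffspring = 0.25.
Option 2: r to a full niece or nephew = 0.25.
Option 2: Σ r·B − C = (4·0.25·0.123 + 2·0.25·0.204) − 0.22 = 0.005.
Option 1 has the higher net inclusive-fitness payoff.

Option 1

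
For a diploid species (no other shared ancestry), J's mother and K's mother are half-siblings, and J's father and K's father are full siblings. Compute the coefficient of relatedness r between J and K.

0.1875

With two independent routes of shared ancestry, r is the sum of the two contributions.
J and K are related in two ways: half first cousins through their mothers (r = 1/16) and first cousins through their fathers (r = 1/8).
r = 1/16 + 1/8 = 0.1875.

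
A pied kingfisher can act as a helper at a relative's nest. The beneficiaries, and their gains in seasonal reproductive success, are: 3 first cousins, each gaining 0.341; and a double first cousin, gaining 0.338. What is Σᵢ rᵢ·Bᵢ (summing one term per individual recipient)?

0.212375

r to a first cousin = 1/8 (first cousins share one grandparent pair — two paths of length 4: r = 2·(1/2)^4 = 1/8).
r to a double first cousin = 1/4 (double first cousins share both grandparent pairs — four paths of length 4: r = 4·(1/2)^4 = 1/4).
Summing one r·B term per recipient: 3·0.125·0.341 + 1·0.25·0.338 = 0.212375.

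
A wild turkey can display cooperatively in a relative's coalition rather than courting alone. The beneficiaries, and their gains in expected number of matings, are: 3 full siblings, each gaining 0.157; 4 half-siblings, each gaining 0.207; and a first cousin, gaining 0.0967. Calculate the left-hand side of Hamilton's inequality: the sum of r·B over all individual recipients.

r to a full sibling = 0.5 (full sibs share both parents — two paths of length 2: r = 2·(1/2)^2 = 1/2).
r to a half-sibling = 0.25 (half-sibs share one parent — one path of length 2: r = (1/2)^2 = 1/4).
r to a first cousin = 0.125 (first cousins share one grandparent pair — two paths of length 4: r = 2·(1/2)^4 = 1/8).
Summing one r·B term per recipient: 3·0.5·0.157 + 4·0.25·0.207 + 1·0.125·0.0967 = 0.4545875.

0.4545875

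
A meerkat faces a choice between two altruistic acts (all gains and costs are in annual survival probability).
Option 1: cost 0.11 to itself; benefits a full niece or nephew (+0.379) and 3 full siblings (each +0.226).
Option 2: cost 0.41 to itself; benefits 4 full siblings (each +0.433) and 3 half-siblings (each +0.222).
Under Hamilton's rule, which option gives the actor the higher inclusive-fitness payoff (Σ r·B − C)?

Option 2

Option 1: r to a full niece or nephew = 0.25.
Option 1: r to a full sibling = 0.5.
Option 1: Σ r·B − C = (1·0.25·0.379 + 3·0.5·0.226) − 0.11 = 0.32375.
Option 2: r to a full sibling = 0.5.
Option 2: r to a half-sibling = 0.25.
Option 2: Σ r·B − C = (4·0.5·0.433 + 3·0.25·0.222) − 0.41 = 0.6225.
Option 2 has the higher net inclusive-fitness payoff.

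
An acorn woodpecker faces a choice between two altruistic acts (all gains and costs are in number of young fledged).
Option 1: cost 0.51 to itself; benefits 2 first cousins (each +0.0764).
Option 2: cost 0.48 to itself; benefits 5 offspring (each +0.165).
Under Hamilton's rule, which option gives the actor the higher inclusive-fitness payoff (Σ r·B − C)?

Option 1: r to a first cousin = 0.125.
Option 1: Σ r·B − C = (2·0.125·0.0764) − 0.51 = -0.4909.
Option 2: r to an offspring = 0.5.
Option 2: Σ r·B − C = (5·0.5·0.165) − 0.48 = -0.0675.
Option 2 has the higher net inclusive-fitness payoff.

Option 2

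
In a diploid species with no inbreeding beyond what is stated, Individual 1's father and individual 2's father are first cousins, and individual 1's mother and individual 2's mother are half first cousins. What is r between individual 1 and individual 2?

Relatedness sums over independent paths through distinct common ancestors.
Individual 1 and individual 2 are related in two ways: second cousins through their fathers (r = 1/32) and half second cousins through their mothers (r = 1/64).
r = 1/32 + 1/64 = 3/64 = 0.046875.

0.046875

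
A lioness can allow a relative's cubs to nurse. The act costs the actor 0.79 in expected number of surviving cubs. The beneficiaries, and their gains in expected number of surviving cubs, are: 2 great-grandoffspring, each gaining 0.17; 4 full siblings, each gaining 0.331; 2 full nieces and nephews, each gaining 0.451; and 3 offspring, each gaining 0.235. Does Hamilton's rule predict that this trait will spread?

Hamilton's rule: the trait is favored when the sum of r·B over every recipient exceeds the actor's cost C.
r to a great-grandoffspring = 0.125 (three parent–offspring links: r = (1/2)^3 = 1/8).
r to a full sibling = 1/2 (full sibs share both parents — two paths of length 2: r = 2·(1/2)^2 = 1/2).
r to a full niece or nephew = 1/4 (full aunt/uncle↔niece/nephew: two paths of length 3 through the shared grandparent pair: r = 2·(1/2)^3 = 1/4).
r to an offspring = 0.5 (one parent–offspring link: r = (1/2)^1 = 1/2).
Summing one r·B term per recipient: 2·0.125·0.17 + 4·0.5·0.331 + 2·0.25·0.451 + 3·0.5·0.235 = 1.2825.
1.2825 > 0.79: the indirect benefit exceeds the cost.

Yes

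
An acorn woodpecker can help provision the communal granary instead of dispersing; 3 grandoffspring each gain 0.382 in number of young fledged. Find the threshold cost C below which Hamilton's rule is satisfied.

r to a grandoffspring = 1/4 (two parent–offspring links: r = (1/2)^2 = 1/4).
Hamilton's rule: n·r·B > C, so the trait is favored while C < n·r·B = 3·0.25·0.382 = 0.2865.

0.2865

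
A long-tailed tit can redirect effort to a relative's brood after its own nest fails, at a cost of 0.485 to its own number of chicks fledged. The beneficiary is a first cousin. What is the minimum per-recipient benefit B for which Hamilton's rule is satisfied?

r to a first cousin = 0.125 (first cousins share one grandparent pair — two paths of length 4: r = 2·(1/2)^4 = 1/8).
Hamilton's rule with n recipients of equal r: n·r·B > C, so B > C/(n·r) = 0.485/(1·0.125) = 3.88.

3.88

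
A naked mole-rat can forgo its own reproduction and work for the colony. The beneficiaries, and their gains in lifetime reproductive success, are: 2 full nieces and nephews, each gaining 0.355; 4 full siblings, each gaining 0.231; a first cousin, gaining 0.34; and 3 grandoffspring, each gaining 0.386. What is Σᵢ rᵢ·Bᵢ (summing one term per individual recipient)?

r to a full niece or nephew = 0.25 (full aunt/uncle↔niece/nephew: two paths of length 3 through the shared grandparent pair: r = 2·(1/2)^3 = 1/4).
r to a full sibling = 0.5 (full sibs share both parents — two paths of length 2: r = 2·(1/2)^2 = 1/2).
r to a first cousin = 0.125 (first cousins share one grandparent pair — two paths of length 4: r = 2·(1/2)^4 = 1/8).
r to a grandoffspring = 1/4 (two parent–offspring links: r = (1/2)^2 = 1/4).
Summing one r·B term per recipient: 2·0.25·0.355 + 4·0.5·0.231 + 1·0.125·0.34 + 3·0.25·0.386 = 0.9715.

0.9715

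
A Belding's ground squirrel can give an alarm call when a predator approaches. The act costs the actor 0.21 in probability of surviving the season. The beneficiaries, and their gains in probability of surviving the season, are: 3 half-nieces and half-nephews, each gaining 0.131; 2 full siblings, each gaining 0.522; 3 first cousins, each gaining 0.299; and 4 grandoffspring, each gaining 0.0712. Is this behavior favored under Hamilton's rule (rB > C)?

Yes

Hamilton's rule: the trait is favored when the sum of r·B over every recipient exceeds the actor's cost C.
r to a half-niece or half-nephew = 1/8 (half-aunt/uncle↔niece/nephew: one path of length 3: r = (1/2)^3 = 1/8).
r to a full sibling = 0.5 (full sibs share both parents — two paths of length 2: r = 2·(1/2)^2 = 1/2).
r to a first cousin = 0.125 (first cousins share one grandparent pair — two paths of length 4: r = 2·(1/2)^4 = 1/8).
r to a grandoffspring = 1/4 (two parent–offspring links: r = (1/2)^2 = 1/4).
Summing one r·B term per recipient: 3·0.125·0.131 + 2·0.5·0.522 + 3·0.125·0.299 + 4·0.25·0.0712 = 0.75445.
0.75445 > 0.21: the indirect benefit exceeds the cost.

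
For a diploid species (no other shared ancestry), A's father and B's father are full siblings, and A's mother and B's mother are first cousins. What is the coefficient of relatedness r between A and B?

Independent pedigree routes through distinct common ancestors add.
A and B are related in two ways: first cousins through their fathers (r = 1/8) and second cousins through their mothers (r = 1/32).
r = 1/8 + 1/32 = 0.15625.

0.15625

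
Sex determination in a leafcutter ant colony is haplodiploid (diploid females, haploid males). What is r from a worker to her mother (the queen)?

0.5

One meiotic link between diploid queen and diploid daughter: r = 1/2.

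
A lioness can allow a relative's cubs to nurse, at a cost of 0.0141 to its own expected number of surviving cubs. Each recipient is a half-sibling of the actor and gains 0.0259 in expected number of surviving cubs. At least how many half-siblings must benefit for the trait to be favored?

3

r to a half-sibling = 1/4 (half-sibs share one parent — one path of length 2: r = (1/2)^2 = 1/4).
Hamilton's rule: n·r·B > C  ⇒  n > C/(r·B) = 0.0141/(0.25·0.0259) = 2.178.
The smallest integer exceeding 2.178 is 3.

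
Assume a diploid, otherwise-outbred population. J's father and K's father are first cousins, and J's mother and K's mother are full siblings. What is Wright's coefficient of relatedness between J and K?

0.15625

Independent pedigree routes through distinct common ancestors add.
J and K are related in two ways: second cousins through their fathers (r = 1/32) and first cousins through their mothers (r = 1/8).
r = 1/32 + 1/8 = 0.15625.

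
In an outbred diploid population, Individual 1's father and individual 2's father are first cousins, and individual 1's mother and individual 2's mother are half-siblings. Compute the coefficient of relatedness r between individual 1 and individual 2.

0.09375

Wright's path rule: contributions from independent ancestry routes add.
Individual 1 and individual 2 are related in two ways: second cousins through their fathers (r = 1/32) and half first cousins through their mothers (r = 1/16).
r = 1/32 + 1/16 = 0.09375.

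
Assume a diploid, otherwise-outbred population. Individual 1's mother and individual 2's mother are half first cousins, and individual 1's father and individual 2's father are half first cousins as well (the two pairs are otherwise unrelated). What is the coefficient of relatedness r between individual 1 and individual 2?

0.03125

Wright's path rule: contributions from independent ancestry routes add.
Individual 1 and individual 2 are related in two ways: half second cousins through their mothers (r = 1/64) and half second cousins through their fathers (r = 1/64).
r = 1/64 + 1/64 = 0.03125.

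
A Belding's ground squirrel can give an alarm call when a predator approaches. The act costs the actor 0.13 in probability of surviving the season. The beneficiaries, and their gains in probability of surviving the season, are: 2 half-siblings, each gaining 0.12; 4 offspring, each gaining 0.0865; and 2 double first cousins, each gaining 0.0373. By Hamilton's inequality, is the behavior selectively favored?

Hamilton's rule: the trait is favored when the sum of r·B over every recipient exceeds the actor's cost C.
r to a half-sibling = 0.25 (half-sibs share one parent — one path of length 2: r = (1/2)^2 = 1/4).
r to an offspring = 0.5 (one parent–offspring link: r = (1/2)^1 = 1/2).
r to a double first cousin = 1/4 (double first cousins share both grandparent pairs — four paths of length 4: r = 4·(1/2)^4 = 1/4).
Summing one r·B term per recipient: 2·0.25·0.12 + 4·0.5·0.0865 + 2·0.25·0.0373 = 0.25165.
0.25165 > 0.13: the indirect benefit exceeds the cost.

Yes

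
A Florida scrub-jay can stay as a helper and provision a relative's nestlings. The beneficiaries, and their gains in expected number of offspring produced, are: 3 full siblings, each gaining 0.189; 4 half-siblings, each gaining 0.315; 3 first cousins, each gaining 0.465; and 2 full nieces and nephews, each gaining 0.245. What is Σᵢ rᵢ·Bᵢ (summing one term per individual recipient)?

r to a full sibling = 1/2 (full sibs share both parents — two paths of length 2: r = 2·(1/2)^2 = 1/2).
r to a half-sibling = 0.25 (half-sibs share one parent — one path of length 2: r = (1/2)^2 = 1/4).
r to a first cousin = 1/8 (first cousins share one grandparent pair — two paths of length 4: r = 2·(1/2)^4 = 1/8).
r to a full niece or nephew = 1/4 (full aunt/uncle↔niece/nephew: two paths of length 3 through the shared grandparent pair: r = 2·(1/2)^3 = 1/4).
Summing one r·B term per recipient: 3·0.5·0.189 + 4·0.25·0.315 + 3·0.125·0.465 + 2·0.25·0.245 = 0.895375.

0.895375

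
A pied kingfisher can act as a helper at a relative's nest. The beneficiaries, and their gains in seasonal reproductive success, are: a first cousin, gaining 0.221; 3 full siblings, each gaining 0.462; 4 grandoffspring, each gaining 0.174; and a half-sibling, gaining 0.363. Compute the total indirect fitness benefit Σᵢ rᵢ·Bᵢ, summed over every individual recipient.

r to a first cousin = 0.125 (first cousins share one grandparent pair — two paths of length 4: r = 2·(1/2)^4 = 1/8).
r to a full sibling = 0.5 (full sibs share both parents — two paths of length 2: r = 2·(1/2)^2 = 1/2).
r to a grandoffspring = 1/4 (two parent–offspring links: r = (1/2)^2 = 1/4).
r to a half-sibling = 1/4 (half-sibs share one parent — one path of length 2: r = (1/2)^2 = 1/4).
Summing one r·B term per recipient: 1·0.125·0.221 + 3·0.5·0.462 + 4·0.25·0.174 + 1·0.25·0.363 = 0.985375.

0.985375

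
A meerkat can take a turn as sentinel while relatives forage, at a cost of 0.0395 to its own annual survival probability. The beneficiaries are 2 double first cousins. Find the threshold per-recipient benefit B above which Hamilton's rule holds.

r to a double first cousin = 1/4 (double first cousins share both grandparent pairs — four paths of length 4: r = 4·(1/2)^4 = 1/4).
Hamilton's rule with n recipients of equal r: n·r·B > C, so B > C/(n·r) = 0.0395/(2·0.25) = 0.079.

0.079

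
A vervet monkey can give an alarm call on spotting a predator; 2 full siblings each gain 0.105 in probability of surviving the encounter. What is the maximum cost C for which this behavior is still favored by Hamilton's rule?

r to a full sibling = 1/2 (full sibs share both parents — two paths of length 2: r = 2·(1/2)^2 = 1/2).
Hamilton's rule: n·r·B > C, so the trait is favored while C < n·r·B = 2·0.5·0.105 = 0.105.

0.105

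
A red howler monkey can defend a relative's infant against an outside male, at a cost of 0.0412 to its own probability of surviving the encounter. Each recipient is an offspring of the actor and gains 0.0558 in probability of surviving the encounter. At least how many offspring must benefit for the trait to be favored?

r to an offspring = 0.5 (one parent–offspring link: r = (1/2)^1 = 1/2).
Hamilton's rule: n·r·B > C  ⇒  n > C/(r·B) = 0.0412/(0.5·0.0558) = 1.477.
The smallest integer exceeding 1.477 is 2.

2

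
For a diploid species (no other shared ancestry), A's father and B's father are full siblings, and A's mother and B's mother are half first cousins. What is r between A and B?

0.140625

With two independent routes of shared ancestry, r is the sum of the two contributions.
A and B are related in two ways: first cousins through their fathers (r = 1/8) and half second cousins through their mothers (r = 1/64).
r = 1/8 + 1/64 = 9/64 = 0.140625.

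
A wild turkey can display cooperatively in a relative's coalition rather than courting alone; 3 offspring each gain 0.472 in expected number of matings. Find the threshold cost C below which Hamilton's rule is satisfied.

r to an offspring = 0.5 (one parent–offspring link: r = (1/2)^1 = 1/2).
Hamilton's rule: n·r·B > C, so the trait is favored while C < n·r·B = 3·0.5·0.472 = 0.708.

0.708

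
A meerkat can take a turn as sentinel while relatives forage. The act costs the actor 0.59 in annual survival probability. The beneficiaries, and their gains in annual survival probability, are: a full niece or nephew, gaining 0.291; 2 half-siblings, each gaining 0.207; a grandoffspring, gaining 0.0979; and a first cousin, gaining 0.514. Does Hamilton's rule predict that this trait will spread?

No

Hamilton's rule: the trait is favored when the sum of r·B over every recipient exceeds the actor's cost C.
r to a full niece or nephew = 1/4 (full aunt/uncle↔niece/nephew: two paths of length 3 through the shared grandparent pair: r = 2·(1/2)^3 = 1/4).
r to a half-sibling = 0.25 (half-sibs share one parent — one path of length 2: r = (1/2)^2 = 1/4).
r to a grandoffspring = 1/4 (two parent–offspring links: r = (1/2)^2 = 1/4).
r to a first cousin = 1/8 (first cousins share one grandparent pair — two paths of length 4: r = 2·(1/2)^4 = 1/8).
Summing one r·B term per recipient: 1·0.25·0.291 + 2·0.25·0.207 + 1·0.25·0.0979 + 1·0.125·0.514 = 0.264975.
0.264975 < 0.59: the indirect benefit is less than the cost.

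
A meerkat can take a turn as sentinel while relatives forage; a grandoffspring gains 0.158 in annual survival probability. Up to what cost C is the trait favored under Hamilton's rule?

r to a grandoffspring = 1/4 (two parent–offspring links: r = (1/2)^2 = 1/4).
Hamilton's rule: n·r·B > C, so the trait is favored while C < n·r·B = 1·0.25·0.158 = 0.0395.

0.0395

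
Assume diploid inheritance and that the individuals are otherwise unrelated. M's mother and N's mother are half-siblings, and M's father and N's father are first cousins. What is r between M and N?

Wright's path rule: contributions from independent ancestry routes add.
M and N are related in two ways: half first cousins through their mothers (r = 1/16) and second cousins through their fathers (r = 1/32).
r = 1/16 + 1/32 = 3/32 = 0.09375.

0.09375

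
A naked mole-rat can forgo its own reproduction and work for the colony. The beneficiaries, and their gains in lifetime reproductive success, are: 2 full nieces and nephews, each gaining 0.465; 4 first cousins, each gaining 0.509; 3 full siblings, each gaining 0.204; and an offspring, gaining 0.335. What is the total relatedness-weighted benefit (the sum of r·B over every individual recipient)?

r to a full niece or nephew = 0.25 (full aunt/uncle↔niece/nephew: two paths of length 3 through the shared grandparent pair: r = 2·(1/2)^3 = 1/4).
r to a first cousin = 0.125 (first cousins share one grandparent pair — two paths of length 4: r = 2·(1/2)^4 = 1/8).
r to a full sibling = 1/2 (full sibs share both parents — two paths of length 2: r = 2·(1/2)^2 = 1/2).
r to an offspring = 0.5 (one parent–offspring link: r = (1/2)^1 = 1/2).
Summing one r·B term per recipient: 2·0.25·0.465 + 4·0.125·0.509 + 3·0.5·0.204 + 1·0.5·0.335 = 0.9605.

0.9605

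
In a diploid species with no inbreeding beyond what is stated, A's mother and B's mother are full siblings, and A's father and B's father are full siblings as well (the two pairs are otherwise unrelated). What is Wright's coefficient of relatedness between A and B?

0.25

Wright's path rule: contributions from independent ancestry routes add.
A and B are related in two ways: first cousins through their mothers (r = 1/8) and first cousins through their fathers (r = 1/8) — i.e. double first cousins.
r = 1/8 + 1/8 = 1/4 = 0.25.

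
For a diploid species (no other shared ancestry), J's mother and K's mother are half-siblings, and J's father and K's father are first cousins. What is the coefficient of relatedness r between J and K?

Wright's path rule: contributions from independent ancestry routes add.
J and K are related in two ways: half first cousins through their mothers (r = 1/16) and second cousins through their fathers (r = 1/32).
r = 1/16 + 1/32 = 0.09375.

0.09375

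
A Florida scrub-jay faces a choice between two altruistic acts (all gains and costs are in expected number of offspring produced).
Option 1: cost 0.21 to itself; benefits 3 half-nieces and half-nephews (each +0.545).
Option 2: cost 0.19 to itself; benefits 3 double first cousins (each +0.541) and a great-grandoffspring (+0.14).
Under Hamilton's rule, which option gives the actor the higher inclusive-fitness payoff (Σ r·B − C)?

Option 1: r to a half-niece or half-nephew = 0.125.
Option 1: Σ r·B − C = (3·0.125·0.545) − 0.21 = -0.005625.
Option 2: r to a double first cousin = 0.25.
Option 2: r to a great-grandoffspring = 0.125.
Option 2: Σ r·B − C = (3·0.25·0.541 + 1·0.125·0.14) − 0.19 = 0.23325.
Option 2 has the higher net inclusive-fitness payoff.

Option 2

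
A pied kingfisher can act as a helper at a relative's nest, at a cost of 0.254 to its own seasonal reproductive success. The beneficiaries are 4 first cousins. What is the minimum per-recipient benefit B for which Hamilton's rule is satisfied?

0.508

r to a first cousin = 0.125 (first cousins share one grandparent pair — two paths of length 4: r = 2·(1/2)^4 = 1/8).
Hamilton's rule with n recipients of equal r: n·r·B > C, so B > C/(n·r) = 0.254/(4·0.125) = 0.508.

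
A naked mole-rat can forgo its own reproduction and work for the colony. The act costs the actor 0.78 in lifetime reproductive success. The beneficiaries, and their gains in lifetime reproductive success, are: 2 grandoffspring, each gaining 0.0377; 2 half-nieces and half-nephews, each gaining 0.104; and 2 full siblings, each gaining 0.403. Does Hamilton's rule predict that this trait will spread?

No

Hamilton's rule: the trait is favored when the sum of r·B over every recipient exceeds the actor's cost C.
r to a grandoffspring = 1/4 (two parent–offspring links: r = (1/2)^2 = 1/4).
r to a half-niece or half-nephew = 1/8 (half-aunt/uncle↔niece/nephew: one path of length 3: r = (1/2)^3 = 1/8).
r to a full sibling = 1/2 (full sibs share both parents — two paths of length 2: r = 2·(1/2)^2 = 1/2).
Summing one r·B term per recipient: 2·0.25·0.0377 + 2·0.125·0.104 + 2·0.5·0.403 = 0.44785.
0.44785 < 0.78: the indirect benefit is less than the cost.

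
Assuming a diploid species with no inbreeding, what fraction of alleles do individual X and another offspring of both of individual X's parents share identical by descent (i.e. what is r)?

0.5

Each parent–offspring link contributes a factor of 1/2, and independent paths through distinct common ancestors add.
Full sibs share both parents — two paths of length 2: r = 2·(1/2)^2 = 1/2.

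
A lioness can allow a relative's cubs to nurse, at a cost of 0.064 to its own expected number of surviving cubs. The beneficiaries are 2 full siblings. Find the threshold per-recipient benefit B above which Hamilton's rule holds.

r to a full sibling = 0.5 (full sibs share both parents — two paths of length 2: r = 2·(1/2)^2 = 1/2).
Hamilton's rule with n recipients of equal r: n·r·B > C, so B > C/(n·r) = 0.064/(2·0.5) = 0.064.

0.064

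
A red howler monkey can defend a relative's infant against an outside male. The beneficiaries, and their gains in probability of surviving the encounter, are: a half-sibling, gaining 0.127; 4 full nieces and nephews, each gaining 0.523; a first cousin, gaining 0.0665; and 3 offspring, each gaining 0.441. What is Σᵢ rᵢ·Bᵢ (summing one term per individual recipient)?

r to a half-sibling = 0.25 (half-sibs share one parent — one path of length 2: r = (1/2)^2 = 1/4).
r to a full niece or nephew = 1/4 (full aunt/uncle↔niece/nephew: two paths of length 3 through the shared grandparent pair: r = 2·(1/2)^3 = 1/4).
r to a first cousin = 1/8 (first cousins share one grandparent pair — two paths of length 4: r = 2·(1/2)^4 = 1/8).
r to an offspring = 0.5 (one parent–offspring link: r = (1/2)^1 = 1/2).
Summing one r·B term per recipient: 1·0.25·0.127 + 4·0.25·0.523 + 1·0.125·0.0665 + 3·0.5·0.441 = 1.2245625.

1.2245625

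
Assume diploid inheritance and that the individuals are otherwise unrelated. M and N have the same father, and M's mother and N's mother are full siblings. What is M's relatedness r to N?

Wright's path rule: contributions from independent ancestry routes add.
M and N are related in two ways: half-sibs through their shared father (r = 1/4) and first cousins through their mothers (r = 1/8).
r = 1/4 + 1/8 = 3/8 = 0.375.

0.375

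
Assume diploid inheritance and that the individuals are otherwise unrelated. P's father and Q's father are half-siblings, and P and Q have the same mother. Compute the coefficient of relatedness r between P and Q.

Relatedness sums over independent paths through distinct common ancestors.
P and Q are related in two ways: half first cousins through their fathers (r = 1/16) and half-sibs through their shared mother (r = 1/4).
r = 1/16 + 1/4 = 5/16 = 0.3125.

0.3125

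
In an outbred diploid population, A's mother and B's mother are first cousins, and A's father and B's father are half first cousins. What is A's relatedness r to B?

0.046875

Wright's path rule: contributions from independent ancestry routes add.
A and B are related in two ways: second cousins through their mothers (r = 1/32) and half second cousins through their fathers (r = 1/64).
r = 1/32 + 1/64 = 3/64 = 0.046875.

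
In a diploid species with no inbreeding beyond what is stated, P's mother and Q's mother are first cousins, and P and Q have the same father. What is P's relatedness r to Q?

With two independent routes of shared ancestry, r is the sum of the two contributions.
P and Q are related in two ways: second cousins through their mothers (r = 1/32) and half-sibs through their shared father (r = 1/4).
r = 1/32 + 1/4 = 9/32 = 0.28125.

0.28125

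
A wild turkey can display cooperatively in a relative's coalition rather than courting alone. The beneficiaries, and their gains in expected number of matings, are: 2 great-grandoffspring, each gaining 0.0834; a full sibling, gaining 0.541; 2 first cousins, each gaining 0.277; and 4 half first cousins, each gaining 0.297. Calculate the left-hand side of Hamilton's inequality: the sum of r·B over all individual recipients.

0.43485

r to a great-grandoffspring = 1/8 (three parent–offspring links: r = (1/2)^3 = 1/8).
r to a full sibling = 1/2 (full sibs share both parents — two paths of length 2: r = 2·(1/2)^2 = 1/2).
r to a first cousin = 0.125 (first cousins share one grandparent pair — two paths of length 4: r = 2·(1/2)^4 = 1/8).
r to a half first cousin = 1/16 (half first cousins share one grandparent — one path of length 4: r = (1/2)^4 = 1/16).
Summing one r·B term per recipient: 2·0.125·0.0834 + 1·0.5·0.541 + 2·0.125·0.277 + 4·0.0625·0.297 = 0.43485.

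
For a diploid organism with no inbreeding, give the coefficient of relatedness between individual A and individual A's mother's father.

0.25

Each parent–offspring link contributes a factor of 1/2, and independent paths through distinct common ancestors add.
Two parent–offspring links: r = (1/2)^2 = 1/4.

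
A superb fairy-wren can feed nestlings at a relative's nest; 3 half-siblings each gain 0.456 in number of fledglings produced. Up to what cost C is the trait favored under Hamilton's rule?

0.342

r to a half-sibling = 0.25 (half-sibs share one parent — one path of length 2: r = (1/2)^2 = 1/4).
Hamilton's rule: n·r·B > C, so the trait is favored while C < n·r·B = 3·0.25·0.456 = 0.342.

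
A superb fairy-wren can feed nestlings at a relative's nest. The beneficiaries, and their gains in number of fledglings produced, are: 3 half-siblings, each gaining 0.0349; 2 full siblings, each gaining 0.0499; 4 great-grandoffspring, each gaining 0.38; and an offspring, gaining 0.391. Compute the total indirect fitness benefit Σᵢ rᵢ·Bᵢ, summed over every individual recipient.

r to a half-sibling = 1/4 (half-sibs share one parent — one path of length 2: r = (1/2)^2 = 1/4).
r to a full sibling = 1/2 (full sibs share both parents — two paths of length 2: r = 2·(1/2)^2 = 1/2).
r to a great-grandoffspring = 0.125 (three parent–offspring links: r = (1/2)^3 = 1/8).
r to an offspring = 1/2 (one parent–offspring link: r = (1/2)^1 = 1/2).
Summing one r·B term per recipient: 3·0.25·0.0349 + 2·0.5·0.0499 + 4·0.125·0.38 + 1·0.5·0.391 = 0.461575.

0.461575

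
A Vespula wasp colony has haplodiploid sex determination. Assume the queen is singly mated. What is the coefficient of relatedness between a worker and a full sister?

Haplodiploid full sisters inherit their father's entire haploid genome identically (contributing 1/2) and on average half of their mother's contribution (1/2 · 1/2 = 1/4); r = 1/2 + 1/4 = 3/4.

0.75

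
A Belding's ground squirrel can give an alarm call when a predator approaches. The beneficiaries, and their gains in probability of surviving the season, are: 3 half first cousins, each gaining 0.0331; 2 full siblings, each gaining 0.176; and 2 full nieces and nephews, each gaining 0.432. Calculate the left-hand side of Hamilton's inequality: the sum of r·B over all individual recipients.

r to a half first cousin = 1/16 (half first cousins share one grandparent — one path of length 4: r = (1/2)^4 = 1/16).
r to a full sibling = 1/2 (full sibs share both parents — two paths of length 2: r = 2·(1/2)^2 = 1/2).
r to a full niece or nephew = 0.25 (full aunt/uncle↔niece/nephew: two paths of length 3 through the shared grandparent pair: r = 2·(1/2)^3 = 1/4).
Summing one r·B term per recipient: 3·0.0625·0.0331 + 2·0.5·0.176 + 2·0.25·0.432 = 0.39820625.

0.39820625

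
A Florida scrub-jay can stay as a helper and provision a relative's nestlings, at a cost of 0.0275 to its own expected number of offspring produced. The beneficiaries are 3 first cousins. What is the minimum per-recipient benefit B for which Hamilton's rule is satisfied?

r to a first cousin = 0.125 (first cousins share one grandparent pair — two paths of length 4: r = 2·(1/2)^4 = 1/8).
Hamilton's rule with n recipients of equal r: n·r·B > C, so B > C/(n·r) = 0.0275/(3·0.125) = 0.0733.

0.0733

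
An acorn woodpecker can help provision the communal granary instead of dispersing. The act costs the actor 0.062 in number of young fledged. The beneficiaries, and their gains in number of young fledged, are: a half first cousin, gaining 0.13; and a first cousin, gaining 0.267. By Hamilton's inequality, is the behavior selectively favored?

No

Hamilton's rule: the trait is favored when the sum of r·B over every recipient exceeds the actor's cost C.
r to a half first cousin = 0.0625 (half first cousins share one grandparent — one path of length 4: r = (1/2)^4 = 1/16).
r to a first cousin = 1/8 (first cousins share one grandparent pair — two paths of length 4: r = 2·(1/2)^4 = 1/8).
Summing one r·B term per recipient: 1·0.0625·0.13 + 1·0.125·0.267 = 0.0415.
0.0415 < 0.062: the indirect benefit is less than the cost.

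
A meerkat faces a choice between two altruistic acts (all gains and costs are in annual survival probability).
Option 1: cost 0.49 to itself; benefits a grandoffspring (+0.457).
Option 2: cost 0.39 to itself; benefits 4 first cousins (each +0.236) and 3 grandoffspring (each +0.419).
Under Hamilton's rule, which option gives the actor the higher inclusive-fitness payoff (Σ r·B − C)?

Option 2

Option 1: r to a grandoffspring = 0.25.
Option 1: Σ r·B − C = (1·0.25·0.457) − 0.49 = -0.37575.
Option 2: r to a first cousin = 0.125.
Option 2: r to a grandoffspring = 0.25.
Option 2: Σ r·B − C = (4·0.125·0.236 + 3·0.25·0.419) − 0.39 = 0.04225.
Option 2 has the higher net inclusive-fitness payoff.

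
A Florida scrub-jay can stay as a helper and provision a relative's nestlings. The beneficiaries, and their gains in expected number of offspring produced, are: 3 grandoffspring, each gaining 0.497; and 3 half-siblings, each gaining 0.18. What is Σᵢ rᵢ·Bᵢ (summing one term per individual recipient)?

r to a grandoffspring = 0.25 (two parent–offspring links: r = (1/2)^2 = 1/4).
r to a half-sibling = 1/4 (half-sibs share one parent — one path of length 2: r = (1/2)^2 = 1/4).
Summing one r·B term per recipient: 3·0.25·0.497 + 3·0.25·0.18 = 0.50775.

0.50775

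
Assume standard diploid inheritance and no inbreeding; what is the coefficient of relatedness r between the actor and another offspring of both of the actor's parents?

0.5

Each parent–offspring link contributes a factor of 1/2, and independent paths through distinct common ancestors add.
Full sibs share both parents — two paths of length 2: r = 2·(1/2)^2 = 1/2.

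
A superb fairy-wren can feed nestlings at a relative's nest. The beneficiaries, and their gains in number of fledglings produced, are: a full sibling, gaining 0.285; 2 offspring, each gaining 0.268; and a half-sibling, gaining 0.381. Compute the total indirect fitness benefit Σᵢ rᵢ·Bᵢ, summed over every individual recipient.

0.50575

r to a full sibling = 1/2 (full sibs share both parents — two paths of length 2: r = 2·(1/2)^2 = 1/2).
r to an offspring = 0.5 (one parent–offspring link: r = (1/2)^1 = 1/2).
r to a half-sibling = 1/4 (half-sibs share one parent — one path of length 2: r = (1/2)^2 = 1/4).
Summing one r·B term per recipient: 1·0.5·0.285 + 2·0.5·0.268 + 1·0.25·0.381 = 0.50575.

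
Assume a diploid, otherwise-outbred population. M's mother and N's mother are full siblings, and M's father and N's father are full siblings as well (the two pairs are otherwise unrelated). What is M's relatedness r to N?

0.25

Relatedness sums over independent paths through distinct common ancestors.
M and N are related in two ways: first cousins through their mothers (r = 1/8) and first cousins through their fathers (r = 1/8) — i.e. double first cousins.
r = 1/8 + 1/8 = 1/4 = 0.25.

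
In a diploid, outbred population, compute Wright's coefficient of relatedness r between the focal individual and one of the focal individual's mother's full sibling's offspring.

Each parent–offspring link contributes a factor of 1/2, and independent paths through distinct common ancestors add.
First cousins share one grandparent pair — two paths of length 4: r = 2·(1/2)^4 = 1/8.

0.125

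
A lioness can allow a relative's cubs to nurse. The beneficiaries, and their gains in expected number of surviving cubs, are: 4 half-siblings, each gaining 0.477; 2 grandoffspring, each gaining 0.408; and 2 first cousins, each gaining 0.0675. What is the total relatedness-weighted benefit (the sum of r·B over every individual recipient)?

r to a half-sibling = 1/4 (half-sibs share one parent — one path of length 2: r = (1/2)^2 = 1/4).
r to a grandoffspring = 1/4 (two parent–offspring links: r = (1/2)^2 = 1/4).
r to a first cousin = 1/8 (first cousins share one grandparent pair — two paths of length 4: r = 2·(1/2)^4 = 1/8).
Summing one r·B term per recipient: 4·0.25·0.477 + 2·0.25·0.408 + 2·0.125·0.0675 = 0.697875.

0.697875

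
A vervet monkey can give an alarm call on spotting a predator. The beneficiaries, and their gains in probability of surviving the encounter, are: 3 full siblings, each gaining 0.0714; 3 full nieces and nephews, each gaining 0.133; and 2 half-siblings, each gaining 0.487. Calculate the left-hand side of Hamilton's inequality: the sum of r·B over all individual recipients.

0.45035

r to a full sibling = 1/2 (full sibs share both parents — two paths of length 2: r = 2·(1/2)^2 = 1/2).
r to a full niece or nephew = 1/4 (full aunt/uncle↔niece/nephew: two paths of length 3 through the shared grandparent pair: r = 2·(1/2)^3 = 1/4).
r to a half-sibling = 1/4 (half-sibs share one parent — one path of length 2: r = (1/2)^2 = 1/4).
Summing one r·B term per recipient: 3·0.5·0.0714 + 3·0.25·0.133 + 2·0.25·0.487 = 0.45035.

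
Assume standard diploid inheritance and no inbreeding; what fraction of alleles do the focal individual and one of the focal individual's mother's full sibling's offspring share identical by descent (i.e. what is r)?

Each parent–offspring link contributes a factor of 1/2, and independent paths through distinct common ancestors add.
First cousins share one grandparent pair — two paths of length 4: r = 2·(1/2)^4 = 1/8.

0.125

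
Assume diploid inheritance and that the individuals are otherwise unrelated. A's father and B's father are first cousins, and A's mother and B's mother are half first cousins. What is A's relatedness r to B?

Wright's path rule: contributions from independent ancestry routes add.
A and B are related in two ways: second cousins through their fathers (r = 1/32) and half second cousins through their mothers (r = 1/64).
r = 1/32 + 1/64 = 0.046875.

0.046875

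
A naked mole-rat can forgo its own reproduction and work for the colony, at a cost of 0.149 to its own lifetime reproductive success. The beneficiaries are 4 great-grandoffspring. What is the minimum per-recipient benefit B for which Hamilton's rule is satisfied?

0.298

r to a great-grandoffspring = 0.125 (three parent–offspring links: r = (1/2)^3 = 1/8).
Hamilton's rule with n recipients of equal r: n·r·B > C, so B > C/(n·r) = 0.149/(4·0.125) = 0.298.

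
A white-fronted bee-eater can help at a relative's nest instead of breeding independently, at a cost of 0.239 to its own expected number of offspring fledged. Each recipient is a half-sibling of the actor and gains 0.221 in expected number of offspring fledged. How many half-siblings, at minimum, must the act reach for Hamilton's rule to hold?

5

r to a half-sibling = 0.25 (half-sibs share one parent — one path of length 2: r = (1/2)^2 = 1/4).
Hamilton's rule: n·r·B > C  ⇒  n > C/(r·B) = 0.239/(0.25·0.221) = 4.326.
The smallest integer exceeding 4.326 is 5.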